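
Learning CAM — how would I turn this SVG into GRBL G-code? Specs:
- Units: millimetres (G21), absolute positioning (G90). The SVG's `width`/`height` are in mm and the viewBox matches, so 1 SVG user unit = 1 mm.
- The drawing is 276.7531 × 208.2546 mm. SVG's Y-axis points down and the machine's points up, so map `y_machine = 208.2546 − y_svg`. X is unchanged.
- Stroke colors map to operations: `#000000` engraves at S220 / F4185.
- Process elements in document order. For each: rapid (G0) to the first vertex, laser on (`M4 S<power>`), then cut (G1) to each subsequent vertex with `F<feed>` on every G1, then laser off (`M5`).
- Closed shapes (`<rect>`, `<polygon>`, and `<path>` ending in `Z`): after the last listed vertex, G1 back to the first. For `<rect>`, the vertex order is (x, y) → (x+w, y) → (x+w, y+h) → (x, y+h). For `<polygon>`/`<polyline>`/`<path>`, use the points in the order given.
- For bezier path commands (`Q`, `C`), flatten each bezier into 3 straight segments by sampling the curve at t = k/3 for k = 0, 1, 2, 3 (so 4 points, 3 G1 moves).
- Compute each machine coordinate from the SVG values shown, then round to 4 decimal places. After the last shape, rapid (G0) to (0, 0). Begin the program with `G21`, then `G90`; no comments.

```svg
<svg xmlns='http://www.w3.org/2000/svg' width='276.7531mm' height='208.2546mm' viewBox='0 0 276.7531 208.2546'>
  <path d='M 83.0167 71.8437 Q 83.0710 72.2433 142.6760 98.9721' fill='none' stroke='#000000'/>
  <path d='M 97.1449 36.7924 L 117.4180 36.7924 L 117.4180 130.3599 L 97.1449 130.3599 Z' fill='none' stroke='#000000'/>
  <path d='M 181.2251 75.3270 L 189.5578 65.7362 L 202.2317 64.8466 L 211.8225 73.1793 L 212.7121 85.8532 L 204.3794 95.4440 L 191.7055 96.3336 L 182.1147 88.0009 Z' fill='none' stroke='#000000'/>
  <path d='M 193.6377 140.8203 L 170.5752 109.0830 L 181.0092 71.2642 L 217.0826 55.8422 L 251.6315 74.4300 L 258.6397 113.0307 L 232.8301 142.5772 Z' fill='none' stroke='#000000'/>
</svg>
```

G21
G90
G0 X83.0167 Y136.4109
M4 S220
G1 X89.6696 Y133.2190 F4185
G1 X109.5561 Y124.1762 F4185
G1 X142.6760 Y109.2825 F4185
M5
G0 X97.1449 Y171.4622
M4 S220
G1 X117.4180 Y171.4622 F4185
G1 X117.4180 Y77.8947 F4185
G1 X97.1449 Y77.8947 F4185
G1 X97.1449 Y171.4622 F4185
M5
G0 X181.2251 Y132.9276
M4 S220
G1 X189.5578 Y142.5184 F4185
G1 X202.2317 Y143.4080 F4185
G1 X211.8225 Y135.0753 F4185
G1 X212.7121 Y122.4014 F4185
G1 X204.3794 Y112.8106 F4185
G1 X191.7055 Y111.9210 F4185
G1 X182.1147 Y120.2537 F4185
G1 X181.2251 Y132.9276 F4185
M5
G0 X193.6377 Y67.4343
M4 S220
G1 X170.5752 Y99.1716 F4185
G1 X181.0092 Y136.9904 F4185
G1 X217.0826 Y152.4124 F4185
G1 X251.6315 Y133.8246 F4185
G1 X258.6397 Y95.2239 F4185
G1 X232.8301 Y65.6774 F4185
G1 X193.6377 Y67.4343 F4185
M5
G0 X0.0000 Y0.0000

Since the viewBox matches the mm dimensions, user units are millimetres directly. The only transform is the Y-flip y_m = 208.2546 − y_svg.

Shape 1 is a quadratic bezier drawn with `<path>`. Its stroke #000000 means engrave at S220, F4185. After flipping Y the toolpath is (83.0167,136.4109) → (89.6696,133.2190) → (109.5561,124.1762) → (142.6760,109.2825).

Shape 2 is a rectangle drawn with `<path>`. Its stroke #000000 means engrave at S220, F4185. After flipping Y the toolpath is (97.1449,171.4622) → (117.4180,171.4622) → (117.4180,77.8947) → (97.1449,77.8947) → (97.1449,171.4622), returning to the start.

Shape 3 is a regular polygon drawn with `<path>`. Its stroke #000000 means engrave at S220, F4185. After flipping Y the toolpath is (181.2251,132.9276) → (189.5578,142.5184) → (202.2317,143.4080) → (211.8225,135.0753) → (212.7121,122.4014) → (204.3794,112.8106) → (191.7055,111.9210) → (182.1147,120.2537) → (181.2251,132.9276), returning to the start.

Shape 4 is a regular polygon drawn with `<path>`. Its stroke #000000 means engrave at S220, F4185. After flipping Y the toolpath is (193.6377,67.4343) → (170.5752,99.1716) → (181.0092,136.9904) → (217.0826,152.4124) → (251.6315,133.8246) → (258.6397,95.2239) → (232.8301,65.6774) → (193.6377,67.4343), returning to the start.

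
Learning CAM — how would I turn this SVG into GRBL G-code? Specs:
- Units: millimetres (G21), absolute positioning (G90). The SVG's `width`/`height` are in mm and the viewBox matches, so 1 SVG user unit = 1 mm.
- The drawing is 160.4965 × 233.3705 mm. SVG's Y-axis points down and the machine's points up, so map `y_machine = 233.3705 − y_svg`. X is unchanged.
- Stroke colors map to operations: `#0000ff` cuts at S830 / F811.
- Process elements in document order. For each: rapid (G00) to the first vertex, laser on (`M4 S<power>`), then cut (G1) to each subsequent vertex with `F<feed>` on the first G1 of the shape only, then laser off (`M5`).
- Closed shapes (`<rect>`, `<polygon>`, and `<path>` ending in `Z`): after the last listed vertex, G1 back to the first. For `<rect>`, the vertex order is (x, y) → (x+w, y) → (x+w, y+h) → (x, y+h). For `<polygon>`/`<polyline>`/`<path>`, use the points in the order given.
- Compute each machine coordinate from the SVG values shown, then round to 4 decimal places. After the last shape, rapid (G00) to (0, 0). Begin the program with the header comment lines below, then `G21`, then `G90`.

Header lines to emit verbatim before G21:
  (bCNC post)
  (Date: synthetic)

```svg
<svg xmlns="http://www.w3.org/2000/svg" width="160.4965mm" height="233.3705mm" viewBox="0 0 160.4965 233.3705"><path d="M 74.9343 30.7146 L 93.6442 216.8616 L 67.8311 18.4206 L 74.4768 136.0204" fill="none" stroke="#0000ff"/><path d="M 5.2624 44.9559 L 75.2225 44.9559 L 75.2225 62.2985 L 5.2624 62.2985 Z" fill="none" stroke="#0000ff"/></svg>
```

(bCNC post)
(Date: synthetic)
G21
G90
G00 X74.9343 Y202.6559
M4 S830
G1 X93.6442 Y16.5089 F811
G1 X67.8311 Y214.9499
G1 X74.4768 Y97.3501
M5
G00 X5.2624 Y188.4146
M4 S830
G1 X75.2225 Y188.4146 F811
G1 X75.2225 Y171.0720
G1 X5.2624 Y171.0720
G1 X5.2624 Y188.4146
M5
G00 X0.0000 Y0.0000

Since the viewBox matches the mm dimensions, user units are millimetres directly. The only transform is the Y-flip y_m = 233.3705 − y_svg.

Shape 1 is a open polyline drawn with `<path>`. Its stroke #0000ff means cut at S830, F811. After flipping Y the toolpath is (74.9343,202.6559) → (93.6442,16.5089) → (67.8311,214.9499) → (74.4768,97.3501).

Shape 2 is a rectangle drawn with `<path>`. Its stroke #0000ff means cut at S830, F811. After flipping Y the toolpath is (5.2624,188.4146) → (75.2225,188.4146) → (75.2225,171.0720) → (5.2624,171.0720) → (5.2624,188.4146), returning to the start.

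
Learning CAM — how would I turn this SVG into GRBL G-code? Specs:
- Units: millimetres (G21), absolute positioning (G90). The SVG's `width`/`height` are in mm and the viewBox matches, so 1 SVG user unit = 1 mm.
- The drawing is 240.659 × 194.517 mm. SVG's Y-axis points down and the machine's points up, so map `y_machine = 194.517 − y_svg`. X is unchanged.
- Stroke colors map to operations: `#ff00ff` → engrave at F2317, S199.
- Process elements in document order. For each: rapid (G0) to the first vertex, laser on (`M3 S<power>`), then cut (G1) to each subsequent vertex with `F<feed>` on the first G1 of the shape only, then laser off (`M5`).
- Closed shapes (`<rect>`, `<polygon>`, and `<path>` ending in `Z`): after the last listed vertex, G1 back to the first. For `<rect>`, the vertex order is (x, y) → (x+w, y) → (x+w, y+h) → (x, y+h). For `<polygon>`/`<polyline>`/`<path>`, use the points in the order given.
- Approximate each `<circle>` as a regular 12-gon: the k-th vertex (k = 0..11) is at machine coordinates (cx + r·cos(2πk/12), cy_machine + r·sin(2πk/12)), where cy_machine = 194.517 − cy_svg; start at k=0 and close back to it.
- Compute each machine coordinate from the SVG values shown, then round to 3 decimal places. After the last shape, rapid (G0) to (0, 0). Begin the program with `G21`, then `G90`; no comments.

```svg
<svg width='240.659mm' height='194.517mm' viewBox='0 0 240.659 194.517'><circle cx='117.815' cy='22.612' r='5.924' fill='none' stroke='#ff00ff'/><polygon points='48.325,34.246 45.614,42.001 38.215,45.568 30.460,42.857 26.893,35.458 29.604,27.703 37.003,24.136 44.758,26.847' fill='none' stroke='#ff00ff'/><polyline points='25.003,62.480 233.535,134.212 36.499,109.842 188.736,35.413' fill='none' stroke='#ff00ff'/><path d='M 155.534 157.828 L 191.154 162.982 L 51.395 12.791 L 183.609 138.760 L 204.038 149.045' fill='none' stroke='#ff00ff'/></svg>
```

G21
G90
G0 X123.739 Y171.905
M3 S199
G1 X122.945 Y174.867 F2317
G1 X120.777 Y177.035
G1 X117.815 Y177.829
G1 X114.853 Y177.035
G1 X112.685 Y174.867
G1 X111.891 Y171.905
G1 X112.685 Y168.943
G1 X114.853 Y166.775
G1 X117.815 Y165.981
G1 X120.777 Y166.775
G1 X122.945 Y168.943
G1 X123.739 Y171.905
M5
G0 X48.325 Y160.271
M3 S199
G1 X45.614 Y152.516 F2317
G1 X38.215 Y148.949
G1 X30.460 Y151.660
G1 X26.893 Y159.059
G1 X29.604 Y166.814
G1 X37.003 Y170.381
G1 X44.758 Y167.670
G1 X48.325 Y160.271
M5
G0 X25.003 Y132.037
M3 S199
G1 X233.535 Y60.305 F2317
G1 X36.499 Y84.675
G1 X188.736 Y159.104
M5
G0 X155.534 Y36.689
M3 S199
G1 X191.154 Y31.535 F2317
G1 X51.395 Y181.726
G1 X183.609 Y55.757
G1 X204.038 Y45.472
M5
G0 X0.000 Y0.000

1 u = 1 mm; y_m = 194.517 − y.

[1] `<circle>` circle, #ff00ff→engrave S199 F2317: (123.739,171.905) → (122.945,174.867) → (120.777,177.035) → (117.815,177.829) → (114.853,177.035) → (112.685,174.867) → (111.891,171.905) → (112.685,168.943) → (114.853,166.775) → (117.815,165.981) → (120.777,166.775) → (122.945,168.943) → (123.739,171.905) (closed)

[2] `<polygon>` regular polygon, #ff00ff→engrave S199 F2317: (48.325,160.271) → (45.614,152.516) → (38.215,148.949) → (30.460,151.660) → (26.893,159.059) → (29.604,166.814) → (37.003,170.381) → (44.758,167.670) → (48.325,160.271) (closed)

[3] `<polyline>` open polyline, #ff00ff→engrave S199 F2317: (25.003,132.037) → (233.535,60.305) → (36.499,84.675) → (188.736,159.104)

[4] `<path>` open polyline, #ff00ff→engrave S199 F2317: (155.534,36.689) → (191.154,31.535) → (51.395,181.726) → (183.609,55.757) → (204.038,45.472)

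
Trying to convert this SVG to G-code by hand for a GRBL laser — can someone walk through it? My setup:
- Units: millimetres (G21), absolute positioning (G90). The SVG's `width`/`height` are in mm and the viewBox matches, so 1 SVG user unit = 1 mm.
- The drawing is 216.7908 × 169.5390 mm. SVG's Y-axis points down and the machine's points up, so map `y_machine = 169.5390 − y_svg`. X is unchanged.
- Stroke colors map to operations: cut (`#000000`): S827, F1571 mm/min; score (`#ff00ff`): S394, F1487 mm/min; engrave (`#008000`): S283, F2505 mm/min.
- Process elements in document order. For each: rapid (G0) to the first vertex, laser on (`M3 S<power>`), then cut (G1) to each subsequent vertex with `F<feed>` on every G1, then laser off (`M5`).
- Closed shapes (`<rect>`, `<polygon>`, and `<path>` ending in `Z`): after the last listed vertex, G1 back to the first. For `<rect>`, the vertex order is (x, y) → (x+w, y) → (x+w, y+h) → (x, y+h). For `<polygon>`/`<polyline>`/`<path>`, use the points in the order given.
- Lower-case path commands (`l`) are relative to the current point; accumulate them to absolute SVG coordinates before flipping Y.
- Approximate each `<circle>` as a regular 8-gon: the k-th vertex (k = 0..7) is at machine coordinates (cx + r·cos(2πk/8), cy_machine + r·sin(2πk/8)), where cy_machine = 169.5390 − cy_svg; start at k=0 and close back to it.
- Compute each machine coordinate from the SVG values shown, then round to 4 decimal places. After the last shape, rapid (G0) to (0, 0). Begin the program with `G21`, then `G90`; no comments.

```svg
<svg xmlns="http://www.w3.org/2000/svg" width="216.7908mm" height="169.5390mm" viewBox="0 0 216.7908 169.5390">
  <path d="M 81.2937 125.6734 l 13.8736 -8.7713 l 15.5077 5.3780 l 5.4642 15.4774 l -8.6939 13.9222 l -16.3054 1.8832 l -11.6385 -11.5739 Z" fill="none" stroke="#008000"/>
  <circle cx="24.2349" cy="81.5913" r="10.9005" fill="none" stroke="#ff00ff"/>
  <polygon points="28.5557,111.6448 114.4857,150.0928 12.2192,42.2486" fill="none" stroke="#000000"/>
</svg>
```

Since the viewBox matches the mm dimensions, user units are millimetres directly. The only transform is the Y-flip y_m = 169.5390 − y_svg.

Shape 1 is a regular polygon drawn with `<path>`. Its stroke #008000 means engrave at S283, F2505. After flipping Y the toolpath is (81.2937,43.8656) → (95.1673,52.6369) → (110.6750,47.2589) → (116.1392,31.7815) → (107.4453,17.8593) → (91.1399,15.9761) → (79.5014,27.5500) → (81.2937,43.8656), returning to the start.

Shape 2 is a circle drawn with `<circle>`. Its stroke #ff00ff means score at S394, F1487. After flipping Y the toolpath is (35.1354,87.9477) → (31.9427,95.6555) → (24.2349,98.8482) → (16.5271,95.6555) → (13.3344,87.9477) → (16.5271,80.2399) → (24.2349,77.0472) → (31.9427,80.2399) → (35.1354,87.9477), returning to the start.

Shape 3 is a closed polygon drawn with `<polygon>`. Its stroke #000000 means cut at S827, F1571. After flipping Y the toolpath is (28.5557,57.8942) → (114.4857,19.4462) → (12.2192,127.2904) → (28.5557,57.8942), returning to the start.

G21
G90
G0 X81.2937 Y43.8656
M3 S283
G1 X95.1673 Y52.6369 F2505
G1 X110.6750 Y47.2589 F2505
G1 X116.1392 Y31.7815 F2505
G1 X107.4453 Y17.8593 F2505
G1 X91.1399 Y15.9761 F2505
G1 X79.5014 Y27.5500 F2505
G1 X81.2937 Y43.8656 F2505
M5
G0 X35.1354 Y87.9477
M3 S394
G1 X31.9427 Y95.6555 F1487
G1 X24.2349 Y98.8482 F1487
G1 X16.5271 Y95.6555 F1487
G1 X13.3344 Y87.9477 F1487
G1 X16.5271 Y80.2399 F1487
G1 X24.2349 Y77.0472 F1487
G1 X31.9427 Y80.2399 F1487
G1 X35.1354 Y87.9477 F1487
M5
G0 X28.5557 Y57.8942
M3 S827
G1 X114.4857 Y19.4462 F1571
G1 X12.2192 Y127.2904 F1571
G1 X28.5557 Y57.8942 F1571
M5
G0 X0.0000 Y0.0000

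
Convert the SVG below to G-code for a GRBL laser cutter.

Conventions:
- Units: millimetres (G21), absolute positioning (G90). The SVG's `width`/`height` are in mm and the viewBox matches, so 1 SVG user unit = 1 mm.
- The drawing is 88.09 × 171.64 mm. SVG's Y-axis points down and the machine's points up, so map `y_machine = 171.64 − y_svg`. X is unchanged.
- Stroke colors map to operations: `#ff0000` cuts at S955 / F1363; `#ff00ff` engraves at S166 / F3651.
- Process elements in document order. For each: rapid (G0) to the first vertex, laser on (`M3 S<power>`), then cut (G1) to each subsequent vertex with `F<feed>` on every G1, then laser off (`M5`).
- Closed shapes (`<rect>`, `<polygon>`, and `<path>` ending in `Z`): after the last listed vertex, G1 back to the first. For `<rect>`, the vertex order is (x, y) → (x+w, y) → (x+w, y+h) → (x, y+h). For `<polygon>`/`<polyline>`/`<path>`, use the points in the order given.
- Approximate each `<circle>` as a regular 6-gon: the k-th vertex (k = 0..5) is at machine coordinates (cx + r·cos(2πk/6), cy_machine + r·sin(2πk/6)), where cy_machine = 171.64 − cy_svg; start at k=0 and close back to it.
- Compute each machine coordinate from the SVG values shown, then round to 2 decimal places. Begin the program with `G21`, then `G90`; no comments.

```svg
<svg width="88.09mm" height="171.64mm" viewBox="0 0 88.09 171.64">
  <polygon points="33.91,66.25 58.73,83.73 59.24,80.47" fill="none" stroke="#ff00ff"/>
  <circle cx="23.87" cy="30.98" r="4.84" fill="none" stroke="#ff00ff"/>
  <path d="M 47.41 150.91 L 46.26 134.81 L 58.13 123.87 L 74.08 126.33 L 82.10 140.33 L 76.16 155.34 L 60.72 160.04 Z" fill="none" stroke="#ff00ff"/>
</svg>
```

Since the viewBox matches the mm dimensions, user units are millimetres directly. The only transform is the Y-flip y_m = 171.64 − y_svg.

Shape 1 is a closed polygon drawn with `<polygon>`. Its stroke #ff00ff means engrave at S166, F3651. After flipping Y the toolpath is (33.91,105.39) → (58.73,87.91) → (59.24,91.17) → (33.91,105.39), returning to the start.

Shape 2 is a circle drawn with `<circle>`. Its stroke #ff00ff means engrave at S166, F3651. After flipping Y the toolpath is (28.71,140.66) → (26.29,144.85) → (21.45,144.85) → (19.03,140.66) → (21.45,136.47) → (26.29,136.47) → (28.71,140.66), returning to the start.

Shape 3 is a regular polygon drawn with `<path>`. Its stroke #ff00ff means engrave at S166, F3651. After flipping Y the toolpath is (47.41,20.73) → (46.26,36.83) → (58.13,47.77) → (74.08,45.31) → (82.10,31.31) → (76.16,16.30) → (60.72,11.60) → (47.41,20.73), returning to the start.

G21
G90
G0 X33.91 Y105.39
M3 S166
G1 X58.73 Y87.91 F3651
G1 X59.24 Y91.17 F3651
G1 X33.91 Y105.39 F3651
M5
G0 X28.71 Y140.66
M3 S166
G1 X26.29 Y144.85 F3651
G1 X21.45 Y144.85 F3651
G1 X19.03 Y140.66 F3651
G1 X21.45 Y136.47 F3651
G1 X26.29 Y136.47 F3651
G1 X28.71 Y140.66 F3651
M5
G0 X47.41 Y20.73
M3 S166
G1 X46.26 Y36.83 F3651
G1 X58.13 Y47.77 F3651
G1 X74.08 Y45.31 F3651
G1 X82.10 Y31.31 F3651
G1 X76.16 Y16.30 F3651
G1 X60.72 Y11.60 F3651
G1 X47.41 Y20.73 F3651
M5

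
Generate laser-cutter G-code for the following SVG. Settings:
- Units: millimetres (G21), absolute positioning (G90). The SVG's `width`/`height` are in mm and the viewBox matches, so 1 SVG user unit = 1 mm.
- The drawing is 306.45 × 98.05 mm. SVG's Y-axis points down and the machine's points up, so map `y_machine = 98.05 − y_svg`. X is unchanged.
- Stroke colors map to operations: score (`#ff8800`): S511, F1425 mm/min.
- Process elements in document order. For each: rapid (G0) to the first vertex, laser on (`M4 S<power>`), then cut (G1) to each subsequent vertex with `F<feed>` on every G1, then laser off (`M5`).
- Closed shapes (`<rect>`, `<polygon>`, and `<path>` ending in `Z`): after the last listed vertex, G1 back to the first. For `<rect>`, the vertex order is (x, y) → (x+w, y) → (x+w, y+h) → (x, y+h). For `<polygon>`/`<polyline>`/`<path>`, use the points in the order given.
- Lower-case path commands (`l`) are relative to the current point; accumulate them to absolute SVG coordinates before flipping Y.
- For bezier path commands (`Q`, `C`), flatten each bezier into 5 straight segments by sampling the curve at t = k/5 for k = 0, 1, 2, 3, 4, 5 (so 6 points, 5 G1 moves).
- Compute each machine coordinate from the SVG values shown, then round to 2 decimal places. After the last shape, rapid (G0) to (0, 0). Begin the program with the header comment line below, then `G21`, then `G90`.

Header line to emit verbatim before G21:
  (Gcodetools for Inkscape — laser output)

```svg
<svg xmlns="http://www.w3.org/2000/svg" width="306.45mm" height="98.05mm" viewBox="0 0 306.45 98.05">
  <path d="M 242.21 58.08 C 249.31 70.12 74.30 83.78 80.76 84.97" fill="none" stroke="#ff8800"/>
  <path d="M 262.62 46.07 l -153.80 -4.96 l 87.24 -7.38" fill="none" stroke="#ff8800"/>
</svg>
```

viewBox `0 0 306.45 98.05` with mm width/height → 1 unit = 1 mm. Flip: y_m = 98.05 − y_svg.

**Shape 1** — `<path>` cubic bezier, stroke `#ff8800` → score (S511, F1425). Control points (SVG): P0=(242.21,58.08), P1=(249.31,70.12), P2=(74.30,83.78), P3=(80.76,84.97); sampled at t=k/5. Machine vertices: (242.21,39.97) → (227.53,32.66) → (186.59,25.65) → (136.84,19.59) → (95.75,15.18) → (80.76,13.08). Open path.

**Shape 2** — `<path>` open polyline, stroke `#ff8800` → score (S511, F1425). Machine vertices: (262.62,51.98) → (108.82,56.94) → (196.06,64.32). Open path.

(Gcodetools for Inkscape — laser output)
G21
G90
G0 X242.21 Y39.97
M4 S511
G1 X227.53 Y32.66 F1425
G1 X186.59 Y25.65 F1425
G1 X136.84 Y19.59 F1425
G1 X95.75 Y15.18 F1425
G1 X80.76 Y13.08 F1425
M5
G0 X262.62 Y51.98
M4 S511
G1 X108.82 Y56.94 F1425
G1 X196.06 Y64.32 F1425
M5
G0 X0.00 Y0.00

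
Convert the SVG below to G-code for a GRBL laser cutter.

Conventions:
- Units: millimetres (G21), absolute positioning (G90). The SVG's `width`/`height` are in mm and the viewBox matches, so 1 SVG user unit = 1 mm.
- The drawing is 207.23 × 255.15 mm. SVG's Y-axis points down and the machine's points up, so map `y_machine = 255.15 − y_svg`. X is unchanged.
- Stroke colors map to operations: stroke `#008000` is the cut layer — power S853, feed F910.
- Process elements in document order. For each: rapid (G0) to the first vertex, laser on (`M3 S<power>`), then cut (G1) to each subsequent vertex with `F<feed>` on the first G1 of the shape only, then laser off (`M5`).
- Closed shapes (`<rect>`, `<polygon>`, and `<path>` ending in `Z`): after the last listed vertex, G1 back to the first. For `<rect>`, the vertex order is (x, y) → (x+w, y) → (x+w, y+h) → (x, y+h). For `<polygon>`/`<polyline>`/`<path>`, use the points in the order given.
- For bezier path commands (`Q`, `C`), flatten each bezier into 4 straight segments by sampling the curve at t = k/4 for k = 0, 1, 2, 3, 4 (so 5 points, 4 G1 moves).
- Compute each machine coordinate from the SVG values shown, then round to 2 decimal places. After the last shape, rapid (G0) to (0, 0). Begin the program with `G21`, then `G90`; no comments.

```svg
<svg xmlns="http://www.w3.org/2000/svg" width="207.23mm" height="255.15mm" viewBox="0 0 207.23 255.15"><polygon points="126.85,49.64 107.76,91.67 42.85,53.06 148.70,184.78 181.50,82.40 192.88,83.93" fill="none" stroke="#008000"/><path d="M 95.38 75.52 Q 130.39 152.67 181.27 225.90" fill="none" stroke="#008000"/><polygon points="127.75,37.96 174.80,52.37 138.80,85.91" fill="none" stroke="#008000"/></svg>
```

Since the viewBox matches the mm dimensions, user units are millimetres directly. The only transform is the Y-flip y_m = 255.15 − y_svg.

Shape 1 is a closed polygon drawn with `<polygon>`. Its stroke #008000 means cut at S853, F910. After flipping Y the toolpath is (126.85,205.51) → (107.76,163.48) → (42.85,202.09) → (148.70,70.37) → (181.50,172.75) → (192.88,171.22) → (126.85,205.51), returning to the start.

Shape 2 is a quadratic bezier drawn with `<path>`. Its stroke #008000 means cut at S853, F910. After flipping Y the toolpath is (95.38,179.63) → (113.88,141.30) → (134.36,103.46) → (156.82,66.11) → (181.27,29.25).

Shape 3 is a regular polygon drawn with `<polygon>`. Its stroke #008000 means cut at S853, F910. After flipping Y the toolpath is (127.75,217.19) → (174.80,202.78) → (138.80,169.24) → (127.75,217.19), returning to the start.

G21
G90
G0 X126.85 Y205.51
M3 S853
G1 X107.76 Y163.48 F910
G1 X42.85 Y202.09
G1 X148.70 Y70.37
G1 X181.50 Y172.75
G1 X192.88 Y171.22
G1 X126.85 Y205.51
M5
G0 X95.38 Y179.63
M3 S853
G1 X113.88 Y141.30 F910
G1 X134.36 Y103.46
G1 X156.82 Y66.11
G1 X181.27 Y29.25
M5
G0 X127.75 Y217.19
M3 S853
G1 X174.80 Y202.78 F910
G1 X138.80 Y169.24
G1 X127.75 Y217.19
M5
G0 X0.00 Y0.00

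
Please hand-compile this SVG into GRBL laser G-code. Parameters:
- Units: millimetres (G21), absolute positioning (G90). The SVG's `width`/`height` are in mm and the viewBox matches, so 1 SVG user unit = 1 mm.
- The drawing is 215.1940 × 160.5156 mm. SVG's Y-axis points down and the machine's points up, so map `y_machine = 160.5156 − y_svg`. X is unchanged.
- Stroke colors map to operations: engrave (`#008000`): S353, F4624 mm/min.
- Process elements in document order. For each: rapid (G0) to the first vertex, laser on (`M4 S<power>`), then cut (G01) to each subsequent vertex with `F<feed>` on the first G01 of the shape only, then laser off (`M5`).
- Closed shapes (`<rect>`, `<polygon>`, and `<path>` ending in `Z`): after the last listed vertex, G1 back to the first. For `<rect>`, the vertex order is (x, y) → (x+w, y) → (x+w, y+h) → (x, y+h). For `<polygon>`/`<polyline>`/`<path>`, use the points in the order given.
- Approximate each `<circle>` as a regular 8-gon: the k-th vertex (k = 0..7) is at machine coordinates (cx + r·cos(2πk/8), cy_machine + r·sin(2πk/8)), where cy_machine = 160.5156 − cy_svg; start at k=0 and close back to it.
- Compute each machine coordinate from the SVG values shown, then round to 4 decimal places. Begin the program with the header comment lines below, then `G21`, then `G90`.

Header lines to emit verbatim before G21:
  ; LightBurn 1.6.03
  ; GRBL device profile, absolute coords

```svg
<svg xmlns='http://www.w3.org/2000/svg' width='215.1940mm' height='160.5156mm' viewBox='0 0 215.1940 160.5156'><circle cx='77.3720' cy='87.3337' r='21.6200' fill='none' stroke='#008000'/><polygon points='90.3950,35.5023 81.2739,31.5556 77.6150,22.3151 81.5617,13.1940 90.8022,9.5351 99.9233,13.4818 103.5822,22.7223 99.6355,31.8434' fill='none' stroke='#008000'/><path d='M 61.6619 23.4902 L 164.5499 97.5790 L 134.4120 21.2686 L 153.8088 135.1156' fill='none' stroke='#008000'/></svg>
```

; LightBurn 1.6.03
; GRBL device profile, absolute coords
G21
G90
G0 X98.9920 Y73.1819
M4 S353
G01 X92.6596 Y88.4695 F4624
G01 X77.3720 Y94.8019
G01 X62.0844 Y88.4695
G01 X55.7520 Y73.1819
G01 X62.0844 Y57.8943
G01 X77.3720 Y51.5619
G01 X92.6596 Y57.8943
G01 X98.9920 Y73.1819
M5
G0 X90.3950 Y125.0133
M4 S353
G01 X81.2739 Y128.9600 F4624
G01 X77.6150 Y138.2005
G01 X81.5617 Y147.3216
G01 X90.8022 Y150.9805
G01 X99.9233 Y147.0338
G01 X103.5822 Y137.7933
G01 X99.6355 Y128.6722
G01 X90.3950 Y125.0133
M5
G0 X61.6619 Y137.0254
M4 S353
G01 X164.5499 Y62.9366 F4624
G01 X134.4120 Y139.2470
G01 X153.8088 Y25.4000
M5

Since the viewBox matches the mm dimensions, user units are millimetres directly. The only transform is the Y-flip y_m = 160.5156 − y_svg.

Shape 1 is a circle drawn with `<circle>`. Its stroke #008000 means engrave at S353, F4624. After flipping Y the toolpath is (98.9920,73.1819) → (92.6596,88.4695) → (77.3720,94.8019) → (62.0844,88.4695) → (55.7520,73.1819) → (62.0844,57.8943) → (77.3720,51.5619) → (92.6596,57.8943) → (98.9920,73.1819), returning to the start.

Shape 2 is a regular polygon drawn with `<polygon>`. Its stroke #008000 means engrave at S353, F4624. After flipping Y the toolpath is (90.3950,125.0133) → (81.2739,128.9600) → (77.6150,138.2005) → (81.5617,147.3216) → (90.8022,150.9805) → (99.9233,147.0338) → (103.5822,137.7933) → (99.6355,128.6722) → (90.3950,125.0133), returning to the start.

Shape 3 is a open polyline drawn with `<path>`. Its stroke #008000 means engrave at S353, F4624. After flipping Y the toolpath is (61.6619,137.0254) → (164.5499,62.9366) → (134.4120,139.2470) → (153.8088,25.4000).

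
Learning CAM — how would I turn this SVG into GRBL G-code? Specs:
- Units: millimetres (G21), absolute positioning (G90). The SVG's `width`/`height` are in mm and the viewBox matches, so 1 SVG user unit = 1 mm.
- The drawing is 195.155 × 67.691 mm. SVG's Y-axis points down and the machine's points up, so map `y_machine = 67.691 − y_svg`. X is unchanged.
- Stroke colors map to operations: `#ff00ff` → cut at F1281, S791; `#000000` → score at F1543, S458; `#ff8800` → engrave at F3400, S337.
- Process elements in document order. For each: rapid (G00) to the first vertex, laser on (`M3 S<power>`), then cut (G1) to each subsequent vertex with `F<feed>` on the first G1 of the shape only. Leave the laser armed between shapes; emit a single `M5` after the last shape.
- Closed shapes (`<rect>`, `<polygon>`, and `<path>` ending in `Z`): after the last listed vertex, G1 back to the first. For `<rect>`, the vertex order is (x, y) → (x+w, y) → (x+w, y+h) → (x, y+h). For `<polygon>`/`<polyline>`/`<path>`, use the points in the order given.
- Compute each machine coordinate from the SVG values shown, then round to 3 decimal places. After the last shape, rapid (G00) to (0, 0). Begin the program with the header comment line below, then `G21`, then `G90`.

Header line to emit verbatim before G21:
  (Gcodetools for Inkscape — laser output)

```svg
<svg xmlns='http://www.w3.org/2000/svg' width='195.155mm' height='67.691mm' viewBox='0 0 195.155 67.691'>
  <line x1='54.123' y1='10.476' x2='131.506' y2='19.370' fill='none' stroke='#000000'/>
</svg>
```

Since the viewBox matches the mm dimensions, user units are millimetres directly. The only transform is the Y-flip y_m = 67.691 − y_svg.

Shape 1 is a line segment drawn with `<line>`. Its stroke #000000 means score at S458, F1543. After flipping Y the toolpath is (54.123,57.215) → (131.506,48.321).

(Gcodetools for Inkscape — laser output)
G21
G90
G00 X54.123 Y57.215
M3 S458
G1 X131.506 Y48.321 F1543
M5
G00 X0.000 Y0.000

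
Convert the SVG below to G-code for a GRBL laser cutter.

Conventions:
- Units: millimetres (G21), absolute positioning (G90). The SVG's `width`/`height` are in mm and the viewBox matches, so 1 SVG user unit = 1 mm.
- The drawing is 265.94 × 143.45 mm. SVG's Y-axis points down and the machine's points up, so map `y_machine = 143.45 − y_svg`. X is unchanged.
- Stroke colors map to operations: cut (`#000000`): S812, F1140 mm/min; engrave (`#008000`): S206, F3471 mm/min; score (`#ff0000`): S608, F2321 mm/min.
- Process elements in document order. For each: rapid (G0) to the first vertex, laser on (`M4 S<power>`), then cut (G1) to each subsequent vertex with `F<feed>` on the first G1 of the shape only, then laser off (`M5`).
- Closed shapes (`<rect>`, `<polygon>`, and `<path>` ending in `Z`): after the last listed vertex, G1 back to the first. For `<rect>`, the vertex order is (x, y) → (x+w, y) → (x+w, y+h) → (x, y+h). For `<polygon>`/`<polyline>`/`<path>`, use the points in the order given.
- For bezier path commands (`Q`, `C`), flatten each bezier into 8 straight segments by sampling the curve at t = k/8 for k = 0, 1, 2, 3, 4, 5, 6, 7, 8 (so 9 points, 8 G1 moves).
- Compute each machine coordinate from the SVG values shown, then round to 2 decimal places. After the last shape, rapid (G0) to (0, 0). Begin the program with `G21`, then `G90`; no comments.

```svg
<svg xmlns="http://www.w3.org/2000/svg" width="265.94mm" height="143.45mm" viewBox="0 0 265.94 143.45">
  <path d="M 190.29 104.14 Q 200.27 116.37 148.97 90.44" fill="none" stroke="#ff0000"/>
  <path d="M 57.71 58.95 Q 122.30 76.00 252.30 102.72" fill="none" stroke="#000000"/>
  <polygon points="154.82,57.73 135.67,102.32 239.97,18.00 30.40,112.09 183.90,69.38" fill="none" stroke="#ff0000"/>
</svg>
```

G21
G90
G0 X190.29 Y39.31
M4 S608
G1 X191.83 Y36.85 F2321
G1 X191.45 Y35.58
G1 X189.16 Y35.50
G1 X184.95 Y36.62
G1 X178.83 Y38.93
G1 X170.79 Y42.43
G1 X160.84 Y47.12
G1 X148.97 Y53.01
M5
G0 X57.71 Y84.50
M4 S812
G1 X74.88 Y80.09 F1140
G1 X94.09 Y75.37
G1 X115.35 Y70.35
G1 X138.65 Y65.03
G1 X164.00 Y59.41
G1 X191.39 Y53.49
G1 X220.82 Y47.26
G1 X252.30 Y40.73
M5
G0 X154.82 Y85.72
M4 S608
G1 X135.67 Y41.13 F2321
G1 X239.97 Y125.45
G1 X30.40 Y31.36
G1 X183.90 Y74.07
G1 X154.82 Y85.72
M5
G0 X0.00 Y0.00

viewBox `0 0 265.94 143.45` with mm width/height → 1 unit = 1 mm. Flip: y_m = 143.45 − y_svg.

**Shape 1** — `<path>` quadratic bezier, stroke `#ff0000` → score (S608, F2321). Control points (SVG): P0=(190.29,104.14), P1=(200.27,116.37), P2=(148.97,90.44); sampled at t=k/8. Machine vertices: (190.29,39.31) → (191.83,36.85) → (191.45,35.58) → (189.16,35.50) → (184.95,36.62) → (178.83,38.93) → (170.79,42.43) → (160.84,47.12) → (148.97,53.01). Open path.

**Shape 2** — `<path>` quadratic bezier, stroke `#000000` → cut (S812, F1140). Control points (SVG): P0=(57.71,58.95), P1=(122.30,76.00), P2=(252.30,102.72); sampled at t=k/8. Machine vertices: (57.71,84.50) → (74.88,80.09) → (94.09,75.37) → (115.35,70.35) → (138.65,65.03) → (164.00,59.41) → (191.39,53.49) → (220.82,47.26) → (252.30,40.73). Open path.

**Shape 3** — `<polygon>` closed polygon, stroke `#ff0000` → score (S608, F2321). Machine vertices: (154.82,85.72) → (135.67,41.13) → (239.97,125.45) → (30.40,31.36) → (183.90,74.07) → (154.82,85.72). Closed: final G1 returns to the first vertex.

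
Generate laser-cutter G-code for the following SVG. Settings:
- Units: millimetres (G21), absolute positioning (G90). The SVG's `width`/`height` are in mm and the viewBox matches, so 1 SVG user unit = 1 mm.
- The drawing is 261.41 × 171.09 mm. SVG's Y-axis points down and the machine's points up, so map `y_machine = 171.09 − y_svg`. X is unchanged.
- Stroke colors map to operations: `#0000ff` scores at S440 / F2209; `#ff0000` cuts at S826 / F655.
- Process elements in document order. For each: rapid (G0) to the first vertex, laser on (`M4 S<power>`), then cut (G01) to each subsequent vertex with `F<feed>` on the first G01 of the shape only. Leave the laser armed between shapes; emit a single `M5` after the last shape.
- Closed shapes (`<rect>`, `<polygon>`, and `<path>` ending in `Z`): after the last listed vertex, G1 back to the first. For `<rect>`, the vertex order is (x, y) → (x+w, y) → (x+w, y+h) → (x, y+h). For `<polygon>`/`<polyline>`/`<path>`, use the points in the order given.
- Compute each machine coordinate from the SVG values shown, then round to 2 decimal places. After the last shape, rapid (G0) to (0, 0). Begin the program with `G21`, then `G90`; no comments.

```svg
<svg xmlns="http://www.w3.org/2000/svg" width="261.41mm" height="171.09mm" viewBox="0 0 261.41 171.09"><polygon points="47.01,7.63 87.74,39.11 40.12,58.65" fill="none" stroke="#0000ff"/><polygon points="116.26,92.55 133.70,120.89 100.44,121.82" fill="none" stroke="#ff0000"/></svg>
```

G21
G90
G0 X47.01 Y163.46
M4 S440
G01 X87.74 Y131.98 F2209
G01 X40.12 Y112.44
G01 X47.01 Y163.46
G0 X116.26 Y78.54
M4 S826
G01 X133.70 Y50.20 F655
G01 X100.44 Y49.27
G01 X116.26 Y78.54
M5
G0 X0.00 Y0.00

1 u = 1 mm; y_m = 171.09 − y.

[1] `<polygon>` regular polygon, #0000ff→score S440 F2209: (47.01,163.46) → (87.74,131.98) → (40.12,112.44) → (47.01,163.46) (closed)

[2] `<polygon>` regular polygon, #ff0000→cut S826 F655: (116.26,78.54) → (133.70,50.20) → (100.44,49.27) → (116.26,78.54) (closed)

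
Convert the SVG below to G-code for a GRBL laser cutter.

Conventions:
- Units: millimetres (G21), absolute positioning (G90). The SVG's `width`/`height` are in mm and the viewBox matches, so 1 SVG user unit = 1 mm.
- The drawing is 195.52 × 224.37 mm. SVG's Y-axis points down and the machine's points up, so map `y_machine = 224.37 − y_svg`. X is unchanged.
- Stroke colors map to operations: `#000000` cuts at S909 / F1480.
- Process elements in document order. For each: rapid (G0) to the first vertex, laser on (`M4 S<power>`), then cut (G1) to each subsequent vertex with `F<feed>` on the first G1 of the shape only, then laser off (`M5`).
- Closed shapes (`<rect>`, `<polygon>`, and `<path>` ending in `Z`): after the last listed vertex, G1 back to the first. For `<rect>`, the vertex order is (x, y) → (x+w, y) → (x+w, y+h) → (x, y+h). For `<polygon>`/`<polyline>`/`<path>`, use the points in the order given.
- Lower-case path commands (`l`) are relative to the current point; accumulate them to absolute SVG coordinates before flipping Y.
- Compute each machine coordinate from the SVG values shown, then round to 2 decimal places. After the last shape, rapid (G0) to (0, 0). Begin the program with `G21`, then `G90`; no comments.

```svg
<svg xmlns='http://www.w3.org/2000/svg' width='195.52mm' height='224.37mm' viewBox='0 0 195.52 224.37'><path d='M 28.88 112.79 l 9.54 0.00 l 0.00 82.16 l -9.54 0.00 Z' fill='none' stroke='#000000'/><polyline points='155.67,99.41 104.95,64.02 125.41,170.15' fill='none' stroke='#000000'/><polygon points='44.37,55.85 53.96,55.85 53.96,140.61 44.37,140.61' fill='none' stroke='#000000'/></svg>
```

Since the viewBox matches the mm dimensions, user units are millimetres directly. The only transform is the Y-flip y_m = 224.37 − y_svg.

Shape 1 is a rectangle drawn with `<path>`. Its stroke #000000 means cut at S909, F1480. After flipping Y the toolpath is (28.88,111.58) → (38.42,111.58) → (38.42,29.42) → (28.88,29.42) → (28.88,111.58), returning to the start.

Shape 2 is a open polyline drawn with `<polyline>`. Its stroke #000000 means cut at S909, F1480. After flipping Y the toolpath is (155.67,124.96) → (104.95,160.35) → (125.41,54.22).

Shape 3 is a rectangle drawn with `<polygon>`. Its stroke #000000 means cut at S909, F1480. After flipping Y the toolpath is (44.37,168.52) → (53.96,168.52) → (53.96,83.76) → (44.37,83.76) → (44.37,168.52), returning to the start.

G21
G90
G0 X28.88 Y111.58
M4 S909
G1 X38.42 Y111.58 F1480
G1 X38.42 Y29.42
G1 X28.88 Y29.42
G1 X28.88 Y111.58
M5
G0 X155.67 Y124.96
M4 S909
G1 X104.95 Y160.35 F1480
G1 X125.41 Y54.22
M5
G0 X44.37 Y168.52
M4 S909
G1 X53.96 Y168.52 F1480
G1 X53.96 Y83.76
G1 X44.37 Y83.76
G1 X44.37 Y168.52
M5
G0 X0.00 Y0.00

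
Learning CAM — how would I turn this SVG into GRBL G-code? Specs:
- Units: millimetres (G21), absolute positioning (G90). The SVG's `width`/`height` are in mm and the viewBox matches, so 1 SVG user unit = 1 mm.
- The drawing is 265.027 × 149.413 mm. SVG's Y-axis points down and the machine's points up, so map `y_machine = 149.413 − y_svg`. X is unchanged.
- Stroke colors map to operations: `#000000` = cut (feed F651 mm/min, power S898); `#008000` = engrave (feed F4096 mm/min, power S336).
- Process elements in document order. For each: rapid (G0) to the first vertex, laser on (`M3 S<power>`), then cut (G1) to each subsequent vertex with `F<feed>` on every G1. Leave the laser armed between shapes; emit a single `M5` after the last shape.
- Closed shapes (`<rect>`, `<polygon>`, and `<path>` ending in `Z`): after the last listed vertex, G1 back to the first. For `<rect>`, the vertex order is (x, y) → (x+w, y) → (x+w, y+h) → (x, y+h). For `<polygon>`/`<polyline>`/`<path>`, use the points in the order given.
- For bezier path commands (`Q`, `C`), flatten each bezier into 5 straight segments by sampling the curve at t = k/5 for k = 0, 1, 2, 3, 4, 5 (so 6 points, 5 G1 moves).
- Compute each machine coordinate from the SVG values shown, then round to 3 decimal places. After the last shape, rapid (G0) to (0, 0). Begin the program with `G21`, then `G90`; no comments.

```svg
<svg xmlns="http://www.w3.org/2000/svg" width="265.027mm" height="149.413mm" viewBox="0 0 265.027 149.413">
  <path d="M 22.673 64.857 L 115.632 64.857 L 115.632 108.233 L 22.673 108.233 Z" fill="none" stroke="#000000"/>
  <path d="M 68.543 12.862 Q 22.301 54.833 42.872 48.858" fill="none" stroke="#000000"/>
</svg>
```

G21
G90
G0 X22.673 Y84.556
M3 S898
G1 X115.632 Y84.556 F651
G1 X115.632 Y41.180 F651
G1 X22.673 Y41.180 F651
G1 X22.673 Y84.556 F651
G0 X68.543 Y136.551
M3 S898
G1 X52.719 Y121.680 F651
G1 X42.239 Y110.646 F651
G1 X37.105 Y103.446 F651
G1 X37.316 Y100.083 F651
G1 X42.872 Y100.555 F651
M5
G0 X0.000 Y0.000

Since the viewBox matches the mm dimensions, user units are millimetres directly. The only transform is the Y-flip y_m = 149.413 − y_svg.

Shape 1 is a rectangle drawn with `<path>`. Its stroke #000000 means cut at S898, F651. After flipping Y the toolpath is (22.673,84.556) → (115.632,84.556) → (115.632,41.180) → (22.673,41.180) → (22.673,84.556), returning to the start.

Shape 2 is a quadratic bezier drawn with `<path>`. Its stroke #000000 means cut at S898, F651. After flipping Y the toolpath is (68.543,136.551) → (52.719,121.680) → (42.239,110.646) → (37.105,103.446) → (37.316,100.083) → (42.872,100.555).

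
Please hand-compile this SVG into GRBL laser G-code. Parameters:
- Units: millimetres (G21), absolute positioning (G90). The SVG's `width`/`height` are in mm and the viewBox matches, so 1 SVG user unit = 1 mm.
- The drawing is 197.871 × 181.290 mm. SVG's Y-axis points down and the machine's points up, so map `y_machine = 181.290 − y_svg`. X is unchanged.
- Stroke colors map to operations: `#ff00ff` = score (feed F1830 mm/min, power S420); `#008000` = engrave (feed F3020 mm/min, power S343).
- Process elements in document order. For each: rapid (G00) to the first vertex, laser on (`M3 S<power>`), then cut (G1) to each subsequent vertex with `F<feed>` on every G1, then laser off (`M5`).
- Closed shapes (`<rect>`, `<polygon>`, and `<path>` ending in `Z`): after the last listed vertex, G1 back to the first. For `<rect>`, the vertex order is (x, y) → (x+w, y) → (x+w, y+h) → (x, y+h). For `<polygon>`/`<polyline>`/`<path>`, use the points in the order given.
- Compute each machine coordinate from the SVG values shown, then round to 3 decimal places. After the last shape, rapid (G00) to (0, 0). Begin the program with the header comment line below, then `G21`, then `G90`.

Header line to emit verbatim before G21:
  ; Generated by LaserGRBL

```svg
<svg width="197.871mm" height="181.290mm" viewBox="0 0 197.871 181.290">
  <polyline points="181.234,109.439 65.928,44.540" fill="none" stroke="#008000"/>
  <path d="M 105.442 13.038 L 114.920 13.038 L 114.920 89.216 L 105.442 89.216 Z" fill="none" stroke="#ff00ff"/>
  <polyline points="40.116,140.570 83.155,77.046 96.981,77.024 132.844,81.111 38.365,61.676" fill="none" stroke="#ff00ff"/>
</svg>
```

; Generated by LaserGRBL
G21
G90
G00 X181.234 Y71.851
M3 S343
G1 X65.928 Y136.750 F3020
M5
G00 X105.442 Y168.252
M3 S420
G1 X114.920 Y168.252 F1830
G1 X114.920 Y92.074 F1830
G1 X105.442 Y92.074 F1830
G1 X105.442 Y168.252 F1830
M5
G00 X40.116 Y40.720
M3 S420
G1 X83.155 Y104.244 F1830
G1 X96.981 Y104.266 F1830
G1 X132.844 Y100.179 F1830
G1 X38.365 Y119.614 F1830
M5
G00 X0.000 Y0.000

1 u = 1 mm; y_m = 181.290 − y.

[1] `<polyline>` line segment, #008000→engrave S343 F3020: (181.234,71.851) → (65.928,136.750)

[2] `<path>` rectangle, #ff00ff→score S420 F1830: (105.442,168.252) → (114.920,168.252) → (114.920,92.074) → (105.442,92.074) → (105.442,168.252) (closed)

[3] `<polyline>` open polyline, #ff00ff→score S420 F1830: (40.116,40.720) → (83.155,104.244) → (96.981,104.266) → (132.844,100.179) → (38.365,119.614)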